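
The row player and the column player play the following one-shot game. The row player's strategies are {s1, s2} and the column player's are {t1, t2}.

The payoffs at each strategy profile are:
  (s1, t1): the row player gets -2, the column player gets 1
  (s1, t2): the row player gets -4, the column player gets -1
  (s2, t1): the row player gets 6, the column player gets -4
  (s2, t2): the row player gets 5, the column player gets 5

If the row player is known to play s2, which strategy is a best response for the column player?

Against s2, the column player earns -4 from t1 and 5 from t2.
So t2 is the best response.

t2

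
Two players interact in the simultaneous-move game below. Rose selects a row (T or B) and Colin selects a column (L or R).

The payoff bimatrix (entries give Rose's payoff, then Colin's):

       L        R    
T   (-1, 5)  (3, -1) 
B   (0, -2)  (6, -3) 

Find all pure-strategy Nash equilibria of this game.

(T, L): Rose prefers B (0 > -1) — not an equilibrium.
(T, R): Rose prefers B (6 > 3); Colin prefers L (5 > -1) — not an equilibrium.
(B, L): Rose gets 0 ≥ -1 from T, and Colin gets -2 ≥ -3 from R — Nash equilibrium.
(B, R): Colin prefers L (-2 > -3) — not an equilibrium.

(B, L)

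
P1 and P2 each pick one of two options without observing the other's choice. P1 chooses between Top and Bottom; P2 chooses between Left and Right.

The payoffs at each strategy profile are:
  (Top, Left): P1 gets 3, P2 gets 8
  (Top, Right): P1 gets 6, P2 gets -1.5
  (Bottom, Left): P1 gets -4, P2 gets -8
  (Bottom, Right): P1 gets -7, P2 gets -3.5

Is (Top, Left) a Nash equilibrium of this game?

At (Top, Left), P1 earns 3; switching to Bottom would give -4, so P1 has no profitable deviation.
P2 earns 8; switching to Right would give -1.5, so P2 has no profitable deviation.
Neither player can gain by a unilateral deviation, so this profile is a Nash equilibrium.

Yes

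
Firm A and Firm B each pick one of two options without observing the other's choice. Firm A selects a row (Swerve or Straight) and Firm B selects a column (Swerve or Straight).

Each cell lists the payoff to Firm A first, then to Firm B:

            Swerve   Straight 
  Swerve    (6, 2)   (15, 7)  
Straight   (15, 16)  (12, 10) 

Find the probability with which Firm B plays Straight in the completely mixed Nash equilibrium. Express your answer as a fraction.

Let c be the probability that Firm B plays Swerve. In a completely mixed equilibrium, Firm A must be indifferent between Swerve and Straight.
Firm A's expected payoff from Swerve is 6c + 15(1−c); from Straight it is 15c + 12(1−c).
Setting these equal: −9c + 15 = 3c + 12, so c = 1/4.
Therefore Firm B plays Straight with probability 1 − 1/4 = 3/4.

3/4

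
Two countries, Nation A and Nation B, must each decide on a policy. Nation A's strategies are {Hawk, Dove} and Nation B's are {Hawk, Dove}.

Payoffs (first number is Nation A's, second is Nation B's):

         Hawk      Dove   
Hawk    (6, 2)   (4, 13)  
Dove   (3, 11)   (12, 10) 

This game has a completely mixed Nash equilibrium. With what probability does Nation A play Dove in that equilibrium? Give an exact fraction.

Let p be the probability that Nation A plays Hawk. In a completely mixed equilibrium, Nation B must be indifferent between Hawk and Dove.
Nation B's expected payoff from Hawk is 2p + 11(1−p); from Dove it is 13p + 10(1−p).
Setting these equal: −9p + 11 = 3p + 10, so p = 1/12.
Therefore Nation A plays Dove with probability 1 − 1/12 = 11/12.

11/12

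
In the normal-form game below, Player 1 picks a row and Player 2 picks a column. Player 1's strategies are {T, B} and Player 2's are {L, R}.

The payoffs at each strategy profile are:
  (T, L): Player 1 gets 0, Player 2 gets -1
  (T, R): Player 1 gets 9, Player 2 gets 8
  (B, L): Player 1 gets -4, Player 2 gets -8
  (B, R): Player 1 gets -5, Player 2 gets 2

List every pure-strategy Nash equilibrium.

(T, R)

(T, L): Player 2 prefers R (8 > -1) — not an equilibrium.
(T, R): Player 1 gets 9 ≥ -5 from B, and Player 2 gets 8 ≥ -1 from L — Nash equilibrium.
(B, L): Player 1 prefers T (0 > -4); Player 2 prefers R (2 > -8) — not an equilibrium.
(B, R): Player 1 prefers T (9 > -5) — not an equilibrium.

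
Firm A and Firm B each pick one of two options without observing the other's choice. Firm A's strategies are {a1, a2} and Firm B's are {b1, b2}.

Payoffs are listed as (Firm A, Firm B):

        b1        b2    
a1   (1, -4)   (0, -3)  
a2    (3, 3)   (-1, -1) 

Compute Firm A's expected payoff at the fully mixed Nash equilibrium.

1/3

First find q, the probability Firm B plays b1, from Firm A's indifference between a1 and a2: q = 3q − (1−q), giving q = 1/3.
Since Firm A is indifferent in equilibrium, Firm A's expected payoff equals the payoff from either row against (1/3, 2/3). Using a1: (1/3) = 1/3.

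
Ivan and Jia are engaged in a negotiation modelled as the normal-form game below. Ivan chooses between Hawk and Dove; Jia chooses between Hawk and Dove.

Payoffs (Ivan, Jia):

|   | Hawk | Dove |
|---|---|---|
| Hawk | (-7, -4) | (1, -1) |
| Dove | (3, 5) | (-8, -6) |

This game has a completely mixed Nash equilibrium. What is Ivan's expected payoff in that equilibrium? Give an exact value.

First find q, the probability Jia plays Hawk, from Ivan's indifference between Hawk and Dove: −7q + (1−q) = 3q − 8(1−q), giving q = 9/19.
Since Ivan is indifferent in equilibrium, Ivan's expected payoff equals the payoff from either row against (9/19, 10/19). Using Hawk: −7(9/19) + (10/19) = -53/19.

-53/19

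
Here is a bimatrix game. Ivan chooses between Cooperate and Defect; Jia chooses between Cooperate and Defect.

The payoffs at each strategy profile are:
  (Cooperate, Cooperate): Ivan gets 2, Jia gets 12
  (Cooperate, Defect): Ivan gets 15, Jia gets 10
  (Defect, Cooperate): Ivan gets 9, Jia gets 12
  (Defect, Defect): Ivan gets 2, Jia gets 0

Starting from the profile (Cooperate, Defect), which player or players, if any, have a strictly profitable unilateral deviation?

Ivan at (Cooperate, Defect) earns 15; deviating to Defect yields 2 — not better.
Jia earns 10; deviating to Cooperate yields 12 — a strict improvement.
Only Jia has a strictly profitable deviation.

Jia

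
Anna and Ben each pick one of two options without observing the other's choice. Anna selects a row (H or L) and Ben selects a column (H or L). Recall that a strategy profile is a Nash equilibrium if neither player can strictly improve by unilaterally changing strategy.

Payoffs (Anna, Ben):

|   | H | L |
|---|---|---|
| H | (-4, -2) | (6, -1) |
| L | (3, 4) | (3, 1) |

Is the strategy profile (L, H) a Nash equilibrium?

At (L, H), Anna earns 3; switching to H would give -4, so Anna has no profitable deviation.
Ben earns 4; switching to L would give 1, so Ben has no profitable deviation.
Neither player can gain by a unilateral deviation, so this profile is a Nash equilibrium.

Yes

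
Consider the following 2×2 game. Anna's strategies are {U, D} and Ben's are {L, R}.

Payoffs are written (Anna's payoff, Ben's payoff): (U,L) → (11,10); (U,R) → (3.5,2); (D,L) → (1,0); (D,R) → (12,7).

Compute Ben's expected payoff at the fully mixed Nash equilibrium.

First find x, the probability Anna plays U, from Ben's indifference between L and R: 10x = 2x + 7(1−x), giving x = 7/15.
Since Ben is indifferent in equilibrium, Ben's expected payoff equals the payoff from either column against (7/15, 8/15). Using L: 10(7/15) = 14/3.

14/3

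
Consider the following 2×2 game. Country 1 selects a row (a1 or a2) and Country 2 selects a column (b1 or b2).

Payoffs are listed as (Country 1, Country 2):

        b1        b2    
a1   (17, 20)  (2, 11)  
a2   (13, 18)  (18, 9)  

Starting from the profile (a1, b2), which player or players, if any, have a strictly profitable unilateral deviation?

Country 1 at (a1, b2) earns 2; deviating to a2 yields 18 — a strict improvement.
Country 2 earns 11; deviating to b1 yields 20 — a strict improvement.
Both Country 1 and Country 2 have strictly profitable deviations.

Both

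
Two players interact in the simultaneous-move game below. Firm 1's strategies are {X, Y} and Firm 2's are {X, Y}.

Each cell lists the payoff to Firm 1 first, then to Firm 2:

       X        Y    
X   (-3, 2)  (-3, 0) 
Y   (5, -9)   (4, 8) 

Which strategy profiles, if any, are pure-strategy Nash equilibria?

(Y, Y)

(X, X): Firm 1 prefers Y (5 > -3) — not an equilibrium.
(X, Y): Firm 1 prefers Y (4 > -3); Firm 2 prefers X (2 > 0) — not an equilibrium.
(Y, X): Firm 2 prefers Y (8 > -9) — not an equilibrium.
(Y, Y): Firm 1 gets 4 ≥ -3 from X, and Firm 2 gets 8 ≥ -9 from X — Nash equilibrium.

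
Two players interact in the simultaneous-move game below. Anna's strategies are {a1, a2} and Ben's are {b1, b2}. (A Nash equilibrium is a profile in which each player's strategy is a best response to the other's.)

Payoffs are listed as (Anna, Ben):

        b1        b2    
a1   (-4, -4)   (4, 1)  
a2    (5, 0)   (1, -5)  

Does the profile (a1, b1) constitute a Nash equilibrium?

No

At (a1, b1), Anna earns -4; switching to a2 would give 5, so Anna would deviate.
Ben earns -4; switching to b2 would give 1, so Ben would deviate.
Since at least one player can profitably deviate, this is not a Nash equilibrium.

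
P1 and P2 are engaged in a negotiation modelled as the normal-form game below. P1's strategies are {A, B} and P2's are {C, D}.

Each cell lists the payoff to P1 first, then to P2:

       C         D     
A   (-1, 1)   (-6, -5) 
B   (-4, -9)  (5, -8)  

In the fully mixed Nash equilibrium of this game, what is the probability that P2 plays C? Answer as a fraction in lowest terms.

11/14

Let c be the probability that P2 plays C. In a completely mixed equilibrium, P1 must be indifferent between A and B.
P1's expected payoff from A is −c − 6(1−c); from B it is −4c + 5(1−c).
Setting these equal: 5c − 6 = −9c + 5, so c = 11/14.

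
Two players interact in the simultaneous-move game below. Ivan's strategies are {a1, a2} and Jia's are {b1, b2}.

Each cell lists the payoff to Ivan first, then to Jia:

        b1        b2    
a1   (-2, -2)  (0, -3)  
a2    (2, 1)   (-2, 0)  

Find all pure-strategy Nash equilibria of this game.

(a1, b1): Ivan prefers a2 (2 > -2) — not an equilibrium.
(a1, b2): Jia prefers b1 (-2 > -3) — not an equilibrium.
(a2, b1): Ivan gets 2 ≥ -2 from a1, and Jia gets 1 ≥ 0 from b2 — Nash equilibrium.
(a2, b2): Ivan prefers a1 (0 > -2); Jia prefers b1 (1 > 0) — not an equilibrium.

(a2, b1)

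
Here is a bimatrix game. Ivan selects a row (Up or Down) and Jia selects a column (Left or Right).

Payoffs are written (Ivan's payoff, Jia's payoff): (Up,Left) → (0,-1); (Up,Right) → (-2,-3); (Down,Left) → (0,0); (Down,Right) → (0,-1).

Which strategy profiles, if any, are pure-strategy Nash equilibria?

(Up, Left): Ivan gets 0 ≥ 0 from Down, and Jia gets -1 ≥ -3 from Right — Nash equilibrium.
(Up, Right): Ivan prefers Down (0 > -2); Jia prefers Left (-1 > -3) — not an equilibrium.
(Down, Left): Ivan gets 0 ≥ 0 from Up, and Jia gets 0 ≥ -1 from Right — Nash equilibrium.
(Down, Right): Jia prefers Left (0 > -1) — not an equilibrium.

(Up, Left) and (Down, Left)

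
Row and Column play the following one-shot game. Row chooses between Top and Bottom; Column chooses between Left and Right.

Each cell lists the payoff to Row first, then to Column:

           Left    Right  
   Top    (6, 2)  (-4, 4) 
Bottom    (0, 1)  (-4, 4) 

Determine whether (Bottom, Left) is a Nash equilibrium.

No

At (Bottom, Left), Row earns 0; switching to Top would give 6, so Row would deviate.
Column earns 1; switching to Right would give 4, so Column would deviate.
Since at least one player can profitably deviate, this is not a Nash equilibrium.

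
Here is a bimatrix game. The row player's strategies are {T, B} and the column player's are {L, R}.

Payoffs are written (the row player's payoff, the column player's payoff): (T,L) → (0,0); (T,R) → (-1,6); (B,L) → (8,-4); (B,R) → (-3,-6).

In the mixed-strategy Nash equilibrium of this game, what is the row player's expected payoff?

-4/5

First find q, the probability the column player plays L, from the row player's indifference between T and B: −(1−q) = 8q − 3(1−q), giving q = 1/5.
Since the row player is indifferent in equilibrium, the row player's expected payoff equals the payoff from either row against (1/5, 4/5). Using T: −(4/5) = -4/5.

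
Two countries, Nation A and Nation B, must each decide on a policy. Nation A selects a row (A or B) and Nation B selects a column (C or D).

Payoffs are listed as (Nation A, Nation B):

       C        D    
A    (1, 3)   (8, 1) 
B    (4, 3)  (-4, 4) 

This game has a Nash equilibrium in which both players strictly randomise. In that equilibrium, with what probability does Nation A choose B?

2/3

Let x be the probability that Nation A plays A. In a completely mixed equilibrium, Nation B must be indifferent between C and D.
Nation B's expected payoff from C is 3x + 3(1−x); from D it is x + 4(1−x).
Setting these equal: 3 = −3x + 4, so x = 1/3.
Therefore Nation A plays B with probability 1 − 1/3 = 2/3.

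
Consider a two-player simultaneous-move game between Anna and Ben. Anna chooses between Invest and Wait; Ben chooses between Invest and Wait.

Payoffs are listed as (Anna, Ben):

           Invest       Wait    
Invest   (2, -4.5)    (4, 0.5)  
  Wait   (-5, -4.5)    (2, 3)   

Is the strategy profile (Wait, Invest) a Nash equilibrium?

At (Wait, Invest), Anna earns -5; switching to Invest would give 2, so Anna would deviate.
Ben earns -4.5; switching to Wait would give 3, so Ben would deviate.
Since at least one player can profitably deviate, this is not a Nash equilibrium.

No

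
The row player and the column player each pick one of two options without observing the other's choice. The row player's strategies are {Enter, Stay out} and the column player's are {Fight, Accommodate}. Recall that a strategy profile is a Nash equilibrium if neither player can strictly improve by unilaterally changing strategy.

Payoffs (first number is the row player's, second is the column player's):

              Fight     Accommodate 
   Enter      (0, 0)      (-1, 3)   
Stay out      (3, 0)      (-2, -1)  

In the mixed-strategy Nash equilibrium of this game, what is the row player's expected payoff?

First find q, the probability the column player plays Fight, from the row player's indifference between Enter and Stay out: −(1−q) = 3q − 2(1−q), giving q = 1/4.
Since the row player is indifferent in equilibrium, the row player's expected payoff equals the payoff from either row against (1/4, 3/4). Using Enter: −(3/4) = -3/4.

-3/4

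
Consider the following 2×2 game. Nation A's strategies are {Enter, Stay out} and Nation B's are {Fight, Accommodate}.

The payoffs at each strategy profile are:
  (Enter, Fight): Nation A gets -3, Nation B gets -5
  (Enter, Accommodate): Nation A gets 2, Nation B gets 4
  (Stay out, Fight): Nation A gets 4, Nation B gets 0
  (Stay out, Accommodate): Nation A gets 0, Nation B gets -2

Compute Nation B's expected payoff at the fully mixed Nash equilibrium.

-10/11

First find x, the probability Nation A plays Enter, from Nation B's indifference between Fight and Accommodate: −5x = 4x − 2(1−x), giving x = 2/11.
Since Nation B is indifferent in equilibrium, Nation B's expected payoff equals the payoff from either column against (2/11, 9/11). Using Fight: −5(2/11) = -10/11.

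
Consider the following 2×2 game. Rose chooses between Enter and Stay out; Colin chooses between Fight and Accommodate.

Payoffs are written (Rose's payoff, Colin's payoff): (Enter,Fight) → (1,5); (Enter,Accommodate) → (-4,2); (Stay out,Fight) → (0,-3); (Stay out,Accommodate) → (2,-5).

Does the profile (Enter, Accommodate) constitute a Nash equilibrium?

No

At (Enter, Accommodate), Rose earns -4; switching to Stay out would give 2, so Rose would deviate.
Colin earns 2; switching to Fight would give 5, so Colin would deviate.
Since at least one player can profitably deviate, this is not a Nash equilibrium.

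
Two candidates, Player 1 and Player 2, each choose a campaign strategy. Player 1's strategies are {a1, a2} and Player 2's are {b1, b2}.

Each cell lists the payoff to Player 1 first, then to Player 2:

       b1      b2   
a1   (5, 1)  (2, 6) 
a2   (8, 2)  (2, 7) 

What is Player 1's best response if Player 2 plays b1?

a2

Against b1, Player 1 earns 5 from a1 and 8 from a2.
So a2 is the best response.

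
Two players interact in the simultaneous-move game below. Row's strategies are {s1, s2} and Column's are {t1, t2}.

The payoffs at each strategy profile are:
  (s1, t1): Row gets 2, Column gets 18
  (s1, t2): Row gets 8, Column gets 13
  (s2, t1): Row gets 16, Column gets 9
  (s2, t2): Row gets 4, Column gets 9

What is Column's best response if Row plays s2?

Against s2, Column earns 9 from t1 and 9 from t2.
So either strategy is a best response.

either — both t1 and t2 are best responses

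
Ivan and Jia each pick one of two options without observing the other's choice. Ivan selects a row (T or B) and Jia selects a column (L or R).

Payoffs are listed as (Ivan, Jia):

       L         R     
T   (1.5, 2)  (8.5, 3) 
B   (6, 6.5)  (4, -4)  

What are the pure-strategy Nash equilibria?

(T, R) and (B, L)

(T, L): Ivan prefers B (6 > 1.5); Jia prefers R (3 > 2) — not an equilibrium.
(T, R): Ivan gets 8.5 ≥ 4 from B, and Jia gets 3 ≥ 2 from L — Nash equilibrium.
(B, L): Ivan gets 6 ≥ 1.5 from T, and Jia gets 6.5 ≥ -4 from R — Nash equilibrium.
(B, R): Ivan prefers T (8.5 > 4); Jia prefers L (6.5 > -4) — not an equilibrium.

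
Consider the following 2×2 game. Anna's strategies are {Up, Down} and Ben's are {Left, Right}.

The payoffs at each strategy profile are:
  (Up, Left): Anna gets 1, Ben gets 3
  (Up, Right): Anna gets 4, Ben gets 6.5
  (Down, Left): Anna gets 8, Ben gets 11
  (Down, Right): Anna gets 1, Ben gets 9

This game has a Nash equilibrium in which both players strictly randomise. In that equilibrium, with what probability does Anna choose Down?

7/11

Let r be the probability that Anna plays Up. In a completely mixed equilibrium, Ben must be indifferent between Left and Right.
Ben's expected payoff from Left is 3r + 11(1−r); from Right it is 6.5r + 9(1−r).
Setting these equal: −8r + 11 = −2.5r + 9, so r = 4/11.
Therefore Anna plays Down with probability 1 − 4/11 = 7/11.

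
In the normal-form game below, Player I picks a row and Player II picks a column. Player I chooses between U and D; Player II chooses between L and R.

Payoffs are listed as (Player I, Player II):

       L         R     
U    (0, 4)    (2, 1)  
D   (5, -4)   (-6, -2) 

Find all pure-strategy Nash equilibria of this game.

(U, L): Player I prefers D (5 > 0) — not an equilibrium.
(U, R): Player II prefers L (4 > 1) — not an equilibrium.
(D, L): Player II prefers R (-2 > -4) — not an equilibrium.
(D, R): Player I prefers U (2 > -6) — not an equilibrium.

none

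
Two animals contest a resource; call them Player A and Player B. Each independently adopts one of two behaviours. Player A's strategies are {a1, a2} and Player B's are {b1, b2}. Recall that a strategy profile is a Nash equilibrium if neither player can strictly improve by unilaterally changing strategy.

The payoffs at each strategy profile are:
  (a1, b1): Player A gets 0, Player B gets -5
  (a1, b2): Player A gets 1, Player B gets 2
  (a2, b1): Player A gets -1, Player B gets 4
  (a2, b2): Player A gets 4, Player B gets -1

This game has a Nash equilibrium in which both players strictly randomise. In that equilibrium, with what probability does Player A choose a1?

Let x be the probability that Player A plays a1. In a completely mixed equilibrium, Player B must be indifferent between b1 and b2.
Player B's expected payoff from b1 is −5x + 4(1−x); from b2 it is 2x − (1−x).
Setting these equal: −9x + 4 = 3x − 1, so x = 5/12.

5/12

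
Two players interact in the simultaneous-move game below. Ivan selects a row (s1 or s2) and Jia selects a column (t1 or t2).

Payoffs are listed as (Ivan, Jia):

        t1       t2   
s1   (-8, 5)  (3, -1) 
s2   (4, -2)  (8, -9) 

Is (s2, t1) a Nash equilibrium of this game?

Yes

At (s2, t1), Ivan earns 4; switching to s1 would give -8, so Ivan has no profitable deviation.
Jia earns -2; switching to t2 would give -9, so Jia has no profitable deviation.
Neither player can gain by a unilateral deviation, so this profile is a Nash equilibrium.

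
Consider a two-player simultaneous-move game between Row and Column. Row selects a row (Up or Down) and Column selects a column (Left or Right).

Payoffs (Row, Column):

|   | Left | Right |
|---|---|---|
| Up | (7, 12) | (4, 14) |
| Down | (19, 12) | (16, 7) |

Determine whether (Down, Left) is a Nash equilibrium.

Yes

At (Down, Left), Row earns 19; switching to Up would give 7, so Row has no profitable deviation.
Column earns 12; switching to Right would give 7, so Column has no profitable deviation.
Neither player can gain by a unilateral deviation, so this profile is a Nash equilibrium.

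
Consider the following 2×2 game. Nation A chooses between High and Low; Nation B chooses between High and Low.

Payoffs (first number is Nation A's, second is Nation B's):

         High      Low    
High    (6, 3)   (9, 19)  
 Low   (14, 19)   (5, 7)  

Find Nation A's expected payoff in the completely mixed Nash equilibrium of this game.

8

First find y, the probability Nation B plays High, from Nation A's indifference between High and Low: 6y + 9(1−y) = 14y + 5(1−y), giving y = 1/3.
Since Nation A is indifferent in equilibrium, Nation A's expected payoff equals the payoff from either row against (1/3, 2/3). Using High: 6(1/3) + 9(2/3) = 8.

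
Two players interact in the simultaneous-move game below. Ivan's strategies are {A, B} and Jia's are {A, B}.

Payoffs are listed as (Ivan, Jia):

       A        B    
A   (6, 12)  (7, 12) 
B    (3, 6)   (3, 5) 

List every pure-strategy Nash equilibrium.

(A, A) and (A, B)

(A, A): Ivan gets 6 ≥ 3 from B, and Jia gets 12 ≥ 12 from B — Nash equilibrium.
(A, B): Ivan gets 7 ≥ 3 from B, and Jia gets 12 ≥ 12 from A — Nash equilibrium.
(B, A): Ivan prefers A (6 > 3) — not an equilibrium.
(B, B): Ivan prefers A (7 > 3); Jia prefers A (6 > 5) — not an equilibrium.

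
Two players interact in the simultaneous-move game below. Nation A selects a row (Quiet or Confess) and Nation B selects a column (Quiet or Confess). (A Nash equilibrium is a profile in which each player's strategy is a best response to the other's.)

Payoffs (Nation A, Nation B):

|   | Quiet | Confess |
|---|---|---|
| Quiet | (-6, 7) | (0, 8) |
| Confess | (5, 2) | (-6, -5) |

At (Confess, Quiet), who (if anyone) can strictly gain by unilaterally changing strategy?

Neither

Nation A at (Confess, Quiet) earns 5; deviating to Quiet yields -6 — not better.
Nation B earns 2; deviating to Confess yields -5 — not better.
Neither player can strictly improve; the profile is a Nash equilibrium.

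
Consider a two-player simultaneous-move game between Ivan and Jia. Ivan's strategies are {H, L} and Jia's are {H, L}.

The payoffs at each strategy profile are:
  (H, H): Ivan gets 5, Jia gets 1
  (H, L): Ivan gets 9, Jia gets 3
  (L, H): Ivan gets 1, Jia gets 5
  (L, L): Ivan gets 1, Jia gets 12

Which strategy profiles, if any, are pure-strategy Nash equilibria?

(H, H): Jia prefers L (3 > 1) — not an equilibrium.
(H, L): Ivan gets 9 ≥ 1 from L, and Jia gets 3 ≥ 1 from H — Nash equilibrium.
(L, H): Ivan prefers H (5 > 1); Jia prefers L (12 > 5) — not an equilibrium.
(L, L): Ivan prefers H (9 > 1) — not an equilibrium.

(H, L)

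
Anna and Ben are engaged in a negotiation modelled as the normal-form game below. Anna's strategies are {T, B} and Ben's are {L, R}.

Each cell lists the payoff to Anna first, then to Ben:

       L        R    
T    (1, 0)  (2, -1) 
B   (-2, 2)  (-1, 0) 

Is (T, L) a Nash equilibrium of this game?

Yes

At (T, L), Anna earns 1; switching to B would give -2, so Anna has no profitable deviation.
Ben earns 0; switching to R would give -1, so Ben has no profitable deviation.
Neither player can gain by a unilateral deviation, so this profile is a Nash equilibrium.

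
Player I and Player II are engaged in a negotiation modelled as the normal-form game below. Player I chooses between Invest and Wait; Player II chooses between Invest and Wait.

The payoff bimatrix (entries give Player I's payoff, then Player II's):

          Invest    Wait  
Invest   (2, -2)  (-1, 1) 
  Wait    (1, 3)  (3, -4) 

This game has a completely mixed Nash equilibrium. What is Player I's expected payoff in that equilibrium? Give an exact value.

First find q, the probability Player II plays Invest, from Player I's indifference between Invest and Wait: 2q − (1−q) = q + 3(1−q), giving q = 4/5.
Since Player I is indifferent in equilibrium, Player I's expected payoff equals the payoff from either row against (4/5, 1/5). Using Invest: 2(4/5) − (1/5) = 7/5.

7/5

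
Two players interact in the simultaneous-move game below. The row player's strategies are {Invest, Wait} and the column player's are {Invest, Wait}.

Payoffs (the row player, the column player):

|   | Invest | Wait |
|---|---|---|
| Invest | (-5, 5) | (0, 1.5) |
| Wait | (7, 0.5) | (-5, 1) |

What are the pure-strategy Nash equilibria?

none

(Invest, Invest): the row player prefers Wait (7 > -5) — not an equilibrium.
(Invest, Wait): the column player prefers Invest (5 > 1.5) — not an equilibrium.
(Wait, Invest): the column player prefers Wait (1 > 0.5) — not an equilibrium.
(Wait, Wait): the row player prefers Invest (0 > -5) — not an equilibrium.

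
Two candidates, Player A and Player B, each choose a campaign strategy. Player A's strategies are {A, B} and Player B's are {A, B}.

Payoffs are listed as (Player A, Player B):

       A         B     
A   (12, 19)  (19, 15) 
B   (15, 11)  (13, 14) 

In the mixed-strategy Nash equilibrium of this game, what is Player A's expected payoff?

First find y, the probability Player B plays A, from Player A's indifference between A and B: 12y + 19(1−y) = 15y + 13(1−y), giving y = 2/3.
Since Player A is indifferent in equilibrium, Player A's expected payoff equals the payoff from either row against (2/3, 1/3). Using A: 12(2/3) + 19(1/3) = 43/3.

43/3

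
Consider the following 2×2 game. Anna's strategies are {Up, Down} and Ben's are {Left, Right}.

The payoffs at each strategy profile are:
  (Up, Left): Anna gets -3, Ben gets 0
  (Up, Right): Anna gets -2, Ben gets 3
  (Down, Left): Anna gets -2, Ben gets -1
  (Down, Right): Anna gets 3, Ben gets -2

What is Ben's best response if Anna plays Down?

Against Down, Ben earns -1 from Left and -2 from Right.
So Left is the best response.

Left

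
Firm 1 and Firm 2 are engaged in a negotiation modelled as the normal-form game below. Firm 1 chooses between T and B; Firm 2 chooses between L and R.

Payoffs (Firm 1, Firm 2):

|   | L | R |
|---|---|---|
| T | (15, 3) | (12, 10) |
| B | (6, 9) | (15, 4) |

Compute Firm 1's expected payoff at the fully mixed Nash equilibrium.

First find q, the probability Firm 2 plays L, from Firm 1's indifference between T and B: 15q + 12(1−q) = 6q + 15(1−q), giving q = 1/4.
Since Firm 1 is indifferent in equilibrium, Firm 1's expected payoff equals the payoff from either row against (1/4, 3/4). Using T: 15(1/4) + 12(3/4) = 51/4.

51/4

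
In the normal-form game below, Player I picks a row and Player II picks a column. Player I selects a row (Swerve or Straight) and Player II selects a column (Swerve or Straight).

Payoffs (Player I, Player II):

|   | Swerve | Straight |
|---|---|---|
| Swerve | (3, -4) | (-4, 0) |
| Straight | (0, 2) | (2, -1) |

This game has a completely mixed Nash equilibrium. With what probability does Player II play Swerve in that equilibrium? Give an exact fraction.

Let c be the probability that Player II plays Swerve. In a completely mixed equilibrium, Player I must be indifferent between Swerve and Straight.
Player I's expected payoff from Swerve is 3c − 4(1−c); from Straight it is 2(1−c).
Setting these equal: 7c − 4 = −2c + 2, so c = 2/3.

2/3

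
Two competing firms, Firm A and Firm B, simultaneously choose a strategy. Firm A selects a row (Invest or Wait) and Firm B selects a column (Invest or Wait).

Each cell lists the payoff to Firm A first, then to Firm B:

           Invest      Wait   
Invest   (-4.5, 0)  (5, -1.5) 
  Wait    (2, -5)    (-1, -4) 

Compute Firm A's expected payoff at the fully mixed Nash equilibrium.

11/25

First find q, the probability Firm B plays Invest, from Firm A's indifference between Invest and Wait: −4.5q + 5(1−q) = 2q − (1−q), giving q = 12/25.
Since Firm A is indifferent in equilibrium, Firm A's expected payoff equals the payoff from either row against (12/25, 13/25). Using Invest: −4.5(12/25) + 5(13/25) = 11/25.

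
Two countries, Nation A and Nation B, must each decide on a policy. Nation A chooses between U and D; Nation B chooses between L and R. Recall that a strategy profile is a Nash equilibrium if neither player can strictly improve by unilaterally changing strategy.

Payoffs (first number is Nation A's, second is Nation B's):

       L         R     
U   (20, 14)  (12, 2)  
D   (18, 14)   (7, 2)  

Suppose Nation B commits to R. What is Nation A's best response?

U

Against R, Nation A earns 12 from U and 7 from D.
So U is the best response.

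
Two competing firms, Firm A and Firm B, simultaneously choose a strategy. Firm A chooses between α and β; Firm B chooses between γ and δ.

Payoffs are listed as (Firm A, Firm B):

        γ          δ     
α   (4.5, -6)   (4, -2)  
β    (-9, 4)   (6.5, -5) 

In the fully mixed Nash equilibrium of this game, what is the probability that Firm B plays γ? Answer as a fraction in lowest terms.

Let c be the probability that Firm B plays γ. In a completely mixed equilibrium, Firm A must be indifferent between α and β.
Firm A's expected payoff from α is 4.5c + 4(1−c); from β it is −9c + 6.5(1−c).
Setting these equal: 0.5c + 4 = −15.5c + 6.5, so c = 5/32.

5/32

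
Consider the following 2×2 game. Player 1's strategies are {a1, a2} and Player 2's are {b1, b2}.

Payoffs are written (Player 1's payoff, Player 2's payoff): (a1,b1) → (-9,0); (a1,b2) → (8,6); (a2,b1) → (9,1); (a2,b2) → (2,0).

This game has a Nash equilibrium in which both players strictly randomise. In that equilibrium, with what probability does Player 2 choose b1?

Let y be the probability that Player 2 plays b1. In a completely mixed equilibrium, Player 1 must be indifferent between a1 and a2.
Player 1's expected payoff from a1 is −9y + 8(1−y); from a2 it is 9y + 2(1−y).
Setting these equal: −17y + 8 = 7y + 2, so y = 1/4.

1/4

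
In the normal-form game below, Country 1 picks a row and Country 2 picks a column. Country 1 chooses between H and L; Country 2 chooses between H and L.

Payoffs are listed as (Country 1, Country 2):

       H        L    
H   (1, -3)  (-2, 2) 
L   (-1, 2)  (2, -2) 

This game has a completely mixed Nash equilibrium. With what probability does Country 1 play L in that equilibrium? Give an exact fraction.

5/9

Let x be the probability that Country 1 plays H. In a completely mixed equilibrium, Country 2 must be indifferent between H and L.
Country 2's expected payoff from H is −3x + 2(1−x); from L it is 2x − 2(1−x).
Setting these equal: −5x + 2 = 4x − 2, so x = 4/9.
Therefore Country 1 plays L with probability 1 − 4/9 = 5/9.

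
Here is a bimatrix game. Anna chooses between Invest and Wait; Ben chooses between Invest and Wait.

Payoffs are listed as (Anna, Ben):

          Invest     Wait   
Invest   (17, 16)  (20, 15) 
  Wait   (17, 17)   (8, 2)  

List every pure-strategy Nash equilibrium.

(Invest, Invest) and (Wait, Invest)

(Invest, Invest): Anna gets 17 ≥ 17 from Wait, and Ben gets 16 ≥ 15 from Wait — Nash equilibrium.
(Invest, Wait): Ben prefers Invest (16 > 15) — not an equilibrium.
(Wait, Invest): Anna gets 17 ≥ 17 from Invest, and Ben gets 17 ≥ 2 from Wait — Nash equilibrium.
(Wait, Wait): Anna prefers Invest (20 > 8); Ben prefers Invest (17 > 2) — not an equilibrium.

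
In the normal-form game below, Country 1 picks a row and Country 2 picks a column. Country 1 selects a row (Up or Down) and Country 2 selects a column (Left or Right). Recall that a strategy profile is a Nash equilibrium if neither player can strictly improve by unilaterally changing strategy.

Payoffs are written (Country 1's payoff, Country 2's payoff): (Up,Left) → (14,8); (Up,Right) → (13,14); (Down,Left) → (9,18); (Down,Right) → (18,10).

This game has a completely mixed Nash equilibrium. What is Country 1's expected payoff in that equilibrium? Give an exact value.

First find q, the probability Country 2 plays Left, from Country 1's indifference between Up and Down: 14q + 13(1−q) = 9q + 18(1−q), giving q = 1/2.
Since Country 1 is indifferent in equilibrium, Country 1's expected payoff equals the payoff from either row against (1/2, 1/2). Using Up: 14(1/2) + 13(1/2) = 27/2.

27/2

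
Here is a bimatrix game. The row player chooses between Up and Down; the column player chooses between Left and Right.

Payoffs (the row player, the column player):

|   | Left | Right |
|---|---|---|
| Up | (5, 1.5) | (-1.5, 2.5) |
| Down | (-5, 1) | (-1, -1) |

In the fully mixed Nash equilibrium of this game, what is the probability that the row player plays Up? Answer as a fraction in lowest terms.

Let x be the probability that the row player plays Up. In a completely mixed equilibrium, the column player must be indifferent between Left and Right.
The column player's expected payoff from Left is 1.5x + (1−x); from Right it is 2.5x − (1−x).
Setting these equal: 0.5x + 1 = 3.5x − 1, so x = 2/3.

2/3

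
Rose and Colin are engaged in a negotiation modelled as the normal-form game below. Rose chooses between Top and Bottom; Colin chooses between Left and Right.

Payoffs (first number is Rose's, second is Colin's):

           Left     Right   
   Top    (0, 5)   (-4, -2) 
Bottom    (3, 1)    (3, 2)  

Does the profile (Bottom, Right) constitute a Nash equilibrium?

Yes

At (Bottom, Right), Rose earns 3; switching to Top would give -4, so Rose has no profitable deviation.
Colin earns 2; switching to Left would give 1, so Colin has no profitable deviation.
Neither player can gain by a unilateral deviation, so this profile is a Nash equilibrium.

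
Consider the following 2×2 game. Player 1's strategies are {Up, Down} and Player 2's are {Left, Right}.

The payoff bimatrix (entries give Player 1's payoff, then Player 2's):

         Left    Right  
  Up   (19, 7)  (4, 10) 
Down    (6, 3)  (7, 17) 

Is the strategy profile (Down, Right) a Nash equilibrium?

Yes

At (Down, Right), Player 1 earns 7; switching to Up would give 4, so Player 1 has no profitable deviation.
Player 2 earns 17; switching to Left would give 3, so Player 2 has no profitable deviation.
Neither player can gain by a unilateral deviation, so this profile is a Nash equilibrium.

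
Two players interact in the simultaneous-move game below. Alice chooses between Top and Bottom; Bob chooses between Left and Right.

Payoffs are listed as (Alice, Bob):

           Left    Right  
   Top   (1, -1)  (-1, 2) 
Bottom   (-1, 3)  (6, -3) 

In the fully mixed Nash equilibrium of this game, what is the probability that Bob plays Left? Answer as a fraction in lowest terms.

7/9

Let q be the probability that Bob plays Left. In a completely mixed equilibrium, Alice must be indifferent between Top and Bottom.
Alice's expected payoff from Top is q − (1−q); from Bottom it is −q + 6(1−q).
Setting these equal: 2q − 1 = −7q + 6, so q = 7/9.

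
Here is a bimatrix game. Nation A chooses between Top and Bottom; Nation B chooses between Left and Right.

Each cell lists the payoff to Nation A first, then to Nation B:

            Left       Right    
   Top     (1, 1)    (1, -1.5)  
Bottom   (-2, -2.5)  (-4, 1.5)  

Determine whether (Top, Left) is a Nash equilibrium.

Yes

At (Top, Left), Nation A earns 1; switching to Bottom would give -2, so Nation A has no profitable deviation.
Nation B earns 1; switching to Right would give -1.5, so Nation B has no profitable deviation.
Neither player can gain by a unilateral deviation, so this profile is a Nash equilibrium.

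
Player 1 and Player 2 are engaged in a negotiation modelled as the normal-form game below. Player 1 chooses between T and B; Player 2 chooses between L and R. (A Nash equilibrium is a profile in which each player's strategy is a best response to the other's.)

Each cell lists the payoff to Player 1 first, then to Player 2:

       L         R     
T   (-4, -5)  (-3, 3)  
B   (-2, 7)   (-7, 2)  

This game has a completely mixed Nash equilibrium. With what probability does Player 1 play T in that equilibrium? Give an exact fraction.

5/13

Let p be the probability that Player 1 plays T. In a completely mixed equilibrium, Player 2 must be indifferent between L and R.
Player 2's expected payoff from L is −5p + 7(1−p); from R it is 3p + 2(1−p).
Setting these equal: −12p + 7 = p + 2, so p = 5/13.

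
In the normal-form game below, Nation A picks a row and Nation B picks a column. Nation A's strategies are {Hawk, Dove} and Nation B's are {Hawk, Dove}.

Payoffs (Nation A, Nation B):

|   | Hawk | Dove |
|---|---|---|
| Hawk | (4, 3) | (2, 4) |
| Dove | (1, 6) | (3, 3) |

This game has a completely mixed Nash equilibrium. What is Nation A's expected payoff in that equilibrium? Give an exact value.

5/2

First find y, the probability Nation B plays Hawk, from Nation A's indifference between Hawk and Dove: 4y + 2(1−y) = y + 3(1−y), giving y = 1/4.
Since Nation A is indifferent in equilibrium, Nation A's expected payoff equals the payoff from either row against (1/4, 3/4). Using Hawk: 4(1/4) + 2(3/4) = 5/2.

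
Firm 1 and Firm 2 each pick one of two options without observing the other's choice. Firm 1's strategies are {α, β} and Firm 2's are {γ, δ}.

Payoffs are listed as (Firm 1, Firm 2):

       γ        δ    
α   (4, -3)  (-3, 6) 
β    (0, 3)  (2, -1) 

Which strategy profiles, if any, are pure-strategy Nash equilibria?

(α, γ): Firm 2 prefers δ (6 > -3) — not an equilibrium.
(α, δ): Firm 1 prefers β (2 > -3) — not an equilibrium.
(β, γ): Firm 1 prefers α (4 > 0) — not an equilibrium.
(β, δ): Firm 2 prefers γ (3 > -1) — not an equilibrium.

none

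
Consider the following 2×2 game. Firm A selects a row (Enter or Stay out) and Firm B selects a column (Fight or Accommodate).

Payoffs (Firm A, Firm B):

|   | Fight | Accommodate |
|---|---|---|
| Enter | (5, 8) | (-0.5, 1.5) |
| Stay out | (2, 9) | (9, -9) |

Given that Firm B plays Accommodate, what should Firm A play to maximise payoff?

Stay out

Against Accommodate, Firm A earns -0.5 from Enter and 9 from Stay out.
So Stay out is the best response.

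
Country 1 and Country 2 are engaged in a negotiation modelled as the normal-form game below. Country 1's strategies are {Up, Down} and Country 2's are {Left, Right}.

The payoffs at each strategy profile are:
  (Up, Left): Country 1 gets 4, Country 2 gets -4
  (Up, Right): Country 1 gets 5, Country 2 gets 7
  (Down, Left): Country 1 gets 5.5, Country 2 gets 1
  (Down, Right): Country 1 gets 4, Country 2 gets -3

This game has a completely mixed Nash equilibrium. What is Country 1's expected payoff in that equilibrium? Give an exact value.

23/5

First find y, the probability Country 2 plays Left, from Country 1's indifference between Up and Down: 4y + 5(1−y) = 5.5y + 4(1−y), giving y = 2/5.
Since Country 1 is indifferent in equilibrium, Country 1's expected payoff equals the payoff from either row against (2/5, 3/5). Using Up: 4(2/5) + 5(3/5) = 23/5.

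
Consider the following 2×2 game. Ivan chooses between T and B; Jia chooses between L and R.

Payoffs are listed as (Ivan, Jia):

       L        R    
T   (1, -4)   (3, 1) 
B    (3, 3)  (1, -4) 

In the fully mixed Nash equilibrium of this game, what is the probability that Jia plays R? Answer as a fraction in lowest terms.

Let y be the probability that Jia plays L. In a completely mixed equilibrium, Ivan must be indifferent between T and B.
Ivan's expected payoff from T is y + 3(1−y); from B it is 3y + (1−y).
Setting these equal: −2y + 3 = 2y + 1, so y = 1/2.
Therefore Jia plays R with probability 1 − 1/2 = 1/2.

1/2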